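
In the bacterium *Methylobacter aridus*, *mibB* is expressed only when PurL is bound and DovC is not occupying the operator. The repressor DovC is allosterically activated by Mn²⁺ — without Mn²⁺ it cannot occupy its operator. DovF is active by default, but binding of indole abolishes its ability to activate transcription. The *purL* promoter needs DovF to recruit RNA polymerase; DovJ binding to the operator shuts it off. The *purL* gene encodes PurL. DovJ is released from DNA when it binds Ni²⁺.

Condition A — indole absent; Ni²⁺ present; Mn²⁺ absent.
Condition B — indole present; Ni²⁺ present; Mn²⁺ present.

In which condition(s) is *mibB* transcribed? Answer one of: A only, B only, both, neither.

Condition A:
Indole is absent, so DovF is active.
Ni²⁺ is present, so DovJ is inactive.
No repressor is bound and DovF is active, so *purL* is transcribed.
So PurL is produced and active.
Mn²⁺ is absent, so DovC is inactive.
No repressor is bound and PurL is active, so *mibB* is transcribed.
→ *mibB* is ON in A.
Condition B:
Indole is present, so DovF is inactive.
Ni²⁺ is present, so DovJ is inactive.
Required activator DovF is absent, so *purL* is not transcribed.
So PurL is not produced.
Mn²⁺ is present, so DovC is active.
With repressor DovC bound, *mibB* is not transcribed.
→ *mibB* is OFF in B.

A only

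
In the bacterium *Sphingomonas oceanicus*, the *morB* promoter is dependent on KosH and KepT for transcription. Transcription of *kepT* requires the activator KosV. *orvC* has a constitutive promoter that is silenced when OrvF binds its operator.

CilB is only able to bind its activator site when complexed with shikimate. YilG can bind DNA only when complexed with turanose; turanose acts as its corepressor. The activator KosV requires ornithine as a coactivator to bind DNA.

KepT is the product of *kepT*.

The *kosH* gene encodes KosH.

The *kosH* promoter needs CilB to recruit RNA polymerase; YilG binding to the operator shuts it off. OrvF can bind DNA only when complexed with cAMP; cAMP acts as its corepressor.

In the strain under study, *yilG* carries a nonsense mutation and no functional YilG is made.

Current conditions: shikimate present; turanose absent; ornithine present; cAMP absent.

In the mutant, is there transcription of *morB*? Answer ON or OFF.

ON

Shikimate is present, so CilB is active.
YilG is non-functional in this strain, so it has no effect.
No repressor is bound and CilB is active, so *kosH* is transcribed.
So KosH is produced and active.
Ornithine is present, so KosV is active.
No repressor is bound and KosV is active, so *kepT* is transcribed.
So KepT is produced and active.
No repressor is bound and KosH and KepT are active, so *morB* is transcribed.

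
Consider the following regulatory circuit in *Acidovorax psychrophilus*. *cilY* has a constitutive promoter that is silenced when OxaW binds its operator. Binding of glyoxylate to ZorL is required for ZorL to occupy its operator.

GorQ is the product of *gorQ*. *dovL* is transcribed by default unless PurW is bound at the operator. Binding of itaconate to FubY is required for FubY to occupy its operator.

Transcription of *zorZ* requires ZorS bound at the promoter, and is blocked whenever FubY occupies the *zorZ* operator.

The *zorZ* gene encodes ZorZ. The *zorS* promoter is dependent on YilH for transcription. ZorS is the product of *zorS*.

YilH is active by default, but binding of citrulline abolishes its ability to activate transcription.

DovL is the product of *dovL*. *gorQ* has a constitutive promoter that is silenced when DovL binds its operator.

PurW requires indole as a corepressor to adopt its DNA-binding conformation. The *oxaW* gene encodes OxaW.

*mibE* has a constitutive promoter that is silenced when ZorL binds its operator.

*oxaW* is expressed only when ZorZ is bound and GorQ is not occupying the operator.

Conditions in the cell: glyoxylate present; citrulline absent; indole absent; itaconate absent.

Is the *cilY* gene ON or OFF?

Citrulline is absent, so YilH is active.
No repressor is bound and YilH is active, so *zorS* is transcribed.
So ZorS is produced and active.
Itaconate is absent, so FubY is inactive.
No repressor is bound and ZorS is active, so *zorZ* is transcribed.
So ZorZ is produced and active.
Indole is absent, so PurW is inactive.
With no repressor bound, *dovL* is transcribed.
So DovL is produced and active.
With repressor DovL bound, *gorQ* is not transcribed.
So GorQ is not produced.
No repressor is bound and ZorZ is active, so *oxaW* is transcribed.
So OxaW is produced and active.
With repressor OxaW bound, *cilY* is not transcribed.

OFF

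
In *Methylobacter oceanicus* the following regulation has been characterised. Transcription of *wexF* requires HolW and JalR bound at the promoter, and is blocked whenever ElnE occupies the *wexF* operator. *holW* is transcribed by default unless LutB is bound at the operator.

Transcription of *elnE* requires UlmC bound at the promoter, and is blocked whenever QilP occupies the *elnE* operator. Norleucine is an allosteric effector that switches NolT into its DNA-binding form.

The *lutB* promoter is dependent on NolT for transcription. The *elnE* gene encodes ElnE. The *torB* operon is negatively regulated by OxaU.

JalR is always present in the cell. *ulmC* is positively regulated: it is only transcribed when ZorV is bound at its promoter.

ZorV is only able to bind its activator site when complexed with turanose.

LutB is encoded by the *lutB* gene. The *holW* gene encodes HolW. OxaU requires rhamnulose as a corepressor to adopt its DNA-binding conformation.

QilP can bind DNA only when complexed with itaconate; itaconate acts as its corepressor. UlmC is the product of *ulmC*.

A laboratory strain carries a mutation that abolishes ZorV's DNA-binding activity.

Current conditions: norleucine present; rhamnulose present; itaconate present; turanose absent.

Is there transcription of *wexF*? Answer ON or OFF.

Norleucine is present, so NolT is active.
No repressor is bound and NolT is active, so *lutB* is transcribed.
So LutB is produced and active.
With repressor LutB bound, *holW* is not transcribed.
So HolW is not produced.
JalR is produced constitutively and is active.
Itaconate is present, so QilP is active.
ZorV is non-functional in this strain, so it has no effect.
Required activator ZorV is absent, so *ulmC* is not transcribed.
So UlmC is not produced.
With repressor QilP bound, *elnE* is not transcribed.
So ElnE is not produced.
Required activator HolW is absent, so *wexF* is not transcribed.

OFF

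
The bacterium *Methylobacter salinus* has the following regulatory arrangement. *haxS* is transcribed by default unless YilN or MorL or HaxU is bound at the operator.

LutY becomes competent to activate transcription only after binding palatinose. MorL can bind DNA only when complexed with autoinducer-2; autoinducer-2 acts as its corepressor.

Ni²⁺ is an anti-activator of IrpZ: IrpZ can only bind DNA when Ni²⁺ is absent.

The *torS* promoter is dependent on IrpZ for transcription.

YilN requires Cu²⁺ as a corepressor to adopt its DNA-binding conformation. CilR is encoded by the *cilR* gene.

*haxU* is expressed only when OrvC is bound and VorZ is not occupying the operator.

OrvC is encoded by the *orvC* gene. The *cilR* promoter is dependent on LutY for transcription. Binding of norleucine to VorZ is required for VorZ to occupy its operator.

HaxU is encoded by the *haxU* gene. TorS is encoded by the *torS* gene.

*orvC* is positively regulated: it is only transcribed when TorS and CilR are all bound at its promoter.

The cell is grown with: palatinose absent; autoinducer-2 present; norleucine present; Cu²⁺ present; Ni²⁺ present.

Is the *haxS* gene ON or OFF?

OFF

Cu²⁺ is present, so YilN is active.
Autoinducer-2 is present, so MorL is active.
Norleucine is present, so VorZ is active.
Ni²⁺ is present, so IrpZ is inactive.
Required activator IrpZ is absent, so *torS* is not transcribed.
So TorS is not produced.
Palatinose is absent, so LutY is inactive.
Required activator LutY is absent, so *cilR* is not transcribed.
So CilR is not produced.
Required activator TorS is absent, so *orvC* is not transcribed.
So OrvC is not produced.
With repressor VorZ bound, *haxU* is not transcribed.
So HaxU is not produced.
With repressor YilN bound, *haxS* is not transcribed.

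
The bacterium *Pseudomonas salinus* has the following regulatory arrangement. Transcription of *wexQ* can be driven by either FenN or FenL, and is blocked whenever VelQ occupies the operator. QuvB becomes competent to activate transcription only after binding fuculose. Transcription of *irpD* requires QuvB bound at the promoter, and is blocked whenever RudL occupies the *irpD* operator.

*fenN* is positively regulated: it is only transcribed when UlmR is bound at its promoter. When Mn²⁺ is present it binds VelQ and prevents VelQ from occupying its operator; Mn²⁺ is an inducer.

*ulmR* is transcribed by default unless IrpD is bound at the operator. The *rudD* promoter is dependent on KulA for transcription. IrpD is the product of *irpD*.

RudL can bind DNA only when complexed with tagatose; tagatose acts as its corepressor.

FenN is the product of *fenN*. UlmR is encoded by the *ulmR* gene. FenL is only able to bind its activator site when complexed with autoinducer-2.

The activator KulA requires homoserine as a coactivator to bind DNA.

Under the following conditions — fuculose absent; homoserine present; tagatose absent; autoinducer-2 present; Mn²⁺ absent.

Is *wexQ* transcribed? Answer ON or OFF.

Fuculose is absent, so QuvB is inactive.
Tagatose is absent, so RudL is inactive.
Required activator QuvB is absent, so *irpD* is not transcribed.
So IrpD is not produced.
With no repressor bound, *ulmR* is transcribed.
So UlmR is produced and active.
No repressor is bound and UlmR is active, so *fenN* is transcribed.
So FenN is produced and active.
Mn²⁺ is absent, so VelQ is active.
Autoinducer-2 is present, so FenL is active.
With repressor VelQ bound, *wexQ* is not transcribed.

OFF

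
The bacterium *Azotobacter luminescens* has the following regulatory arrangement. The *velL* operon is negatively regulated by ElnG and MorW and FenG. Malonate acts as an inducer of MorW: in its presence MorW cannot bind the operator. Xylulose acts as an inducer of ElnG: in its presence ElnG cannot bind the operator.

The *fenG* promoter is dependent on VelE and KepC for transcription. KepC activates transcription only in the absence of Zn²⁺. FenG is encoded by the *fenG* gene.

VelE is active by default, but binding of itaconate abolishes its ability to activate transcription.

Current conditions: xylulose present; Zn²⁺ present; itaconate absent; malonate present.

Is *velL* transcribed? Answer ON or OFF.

Xylulose is present, so ElnG is inactive.
Malonate is present, so MorW is inactive.
Itaconate is absent, so VelE is active.
Zn²⁺ is present, so KepC is inactive.
Required activator KepC is absent, so *fenG* is not transcribed.
So FenG is not produced.
With no repressor bound, *velL* is transcribed.

ON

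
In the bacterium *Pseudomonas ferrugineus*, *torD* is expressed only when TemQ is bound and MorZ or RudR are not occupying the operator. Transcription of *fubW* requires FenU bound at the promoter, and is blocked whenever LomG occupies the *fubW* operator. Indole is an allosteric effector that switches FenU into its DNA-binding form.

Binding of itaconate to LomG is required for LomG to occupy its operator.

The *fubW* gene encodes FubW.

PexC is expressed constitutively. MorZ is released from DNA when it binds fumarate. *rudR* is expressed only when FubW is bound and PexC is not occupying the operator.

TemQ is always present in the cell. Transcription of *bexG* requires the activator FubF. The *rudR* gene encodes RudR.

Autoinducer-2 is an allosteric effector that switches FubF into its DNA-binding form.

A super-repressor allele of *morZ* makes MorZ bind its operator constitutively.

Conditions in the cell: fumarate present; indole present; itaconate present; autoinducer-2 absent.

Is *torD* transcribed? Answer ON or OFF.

MorZ is constitutively active in this strain.
TemQ is produced constitutively and is active.
PexC is produced constitutively and is active.
Indole is present, so FenU is active.
Itaconate is present, so LomG is active.
With repressor LomG bound, *fubW* is not transcribed.
So FubW is not produced.
With repressor PexC bound, *rudR* is not transcribed.
So RudR is not produced.
With repressor MorZ bound, *torD* is not transcribed.

OFF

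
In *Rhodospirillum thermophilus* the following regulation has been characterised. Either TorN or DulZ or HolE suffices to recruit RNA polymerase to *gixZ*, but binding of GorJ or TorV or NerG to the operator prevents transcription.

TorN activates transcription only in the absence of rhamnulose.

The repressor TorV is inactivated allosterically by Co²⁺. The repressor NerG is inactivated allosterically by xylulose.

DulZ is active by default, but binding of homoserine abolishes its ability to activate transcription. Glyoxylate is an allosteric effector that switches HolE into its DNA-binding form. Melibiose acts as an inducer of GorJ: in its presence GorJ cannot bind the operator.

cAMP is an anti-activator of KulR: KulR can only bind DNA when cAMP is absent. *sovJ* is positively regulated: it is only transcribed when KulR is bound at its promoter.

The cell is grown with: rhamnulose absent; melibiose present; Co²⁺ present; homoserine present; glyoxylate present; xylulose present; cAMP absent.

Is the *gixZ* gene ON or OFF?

Melibiose is present, so GorJ is inactive.
Rhamnulose is absent, so TorN is active.
Homoserine is present, so DulZ is inactive.
Co²⁺ is present, so TorV is inactive.
Xylulose is present, so NerG is inactive.
Glyoxylate is present, so HolE is active.
Activator TorN is present, so *gixZ* is transcribed.

ON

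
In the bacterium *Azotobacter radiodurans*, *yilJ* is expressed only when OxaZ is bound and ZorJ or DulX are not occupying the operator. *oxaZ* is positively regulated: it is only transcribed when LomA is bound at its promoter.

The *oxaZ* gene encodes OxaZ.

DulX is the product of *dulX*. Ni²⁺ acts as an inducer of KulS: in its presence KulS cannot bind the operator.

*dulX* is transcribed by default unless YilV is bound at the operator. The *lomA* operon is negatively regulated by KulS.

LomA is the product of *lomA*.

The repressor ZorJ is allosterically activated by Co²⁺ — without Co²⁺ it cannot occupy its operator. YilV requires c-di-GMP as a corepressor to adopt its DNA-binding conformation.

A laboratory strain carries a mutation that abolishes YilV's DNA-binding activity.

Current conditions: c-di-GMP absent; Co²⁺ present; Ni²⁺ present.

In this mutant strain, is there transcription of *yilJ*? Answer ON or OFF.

OFF

Co²⁺ is present, so ZorJ is active.
Ni²⁺ is present, so KulS is inactive.
With no repressor bound, *lomA* is transcribed.
So LomA is produced and active.
No repressor is bound and LomA is active, so *oxaZ* is transcribed.
So OxaZ is produced and active.
YilV is non-functional in this strain, so it has no effect.
With no repressor bound, *dulX* is transcribed.
So DulX is produced and active.
With repressor ZorJ bound, *yilJ* is not transcribed.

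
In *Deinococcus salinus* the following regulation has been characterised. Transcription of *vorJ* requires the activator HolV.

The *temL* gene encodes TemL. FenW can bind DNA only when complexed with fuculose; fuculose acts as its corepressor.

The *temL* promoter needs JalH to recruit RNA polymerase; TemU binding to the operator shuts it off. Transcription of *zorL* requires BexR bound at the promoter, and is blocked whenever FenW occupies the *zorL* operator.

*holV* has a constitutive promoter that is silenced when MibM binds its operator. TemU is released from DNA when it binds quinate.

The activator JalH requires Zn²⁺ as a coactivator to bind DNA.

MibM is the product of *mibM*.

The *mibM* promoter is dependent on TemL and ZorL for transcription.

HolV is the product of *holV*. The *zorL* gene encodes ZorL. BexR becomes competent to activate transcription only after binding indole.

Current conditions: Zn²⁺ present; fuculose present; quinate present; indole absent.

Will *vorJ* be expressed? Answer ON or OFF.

Quinate is present, so TemU is inactive.
Zn²⁺ is present, so JalH is active.
No repressor is bound and JalH is active, so *temL* is transcribed.
So TemL is produced and active.
Fuculose is present, so FenW is active.
Indole is absent, so BexR is inactive.
With repressor FenW bound, *zorL* is not transcribed.
So ZorL is not produced.
Required activator ZorL is absent, so *mibM* is not transcribed.
So MibM is not produced.
With no repressor bound, *holV* is transcribed.
So HolV is produced and active.
No repressor is bound and HolV is active, so *vorJ* is transcribed.

ON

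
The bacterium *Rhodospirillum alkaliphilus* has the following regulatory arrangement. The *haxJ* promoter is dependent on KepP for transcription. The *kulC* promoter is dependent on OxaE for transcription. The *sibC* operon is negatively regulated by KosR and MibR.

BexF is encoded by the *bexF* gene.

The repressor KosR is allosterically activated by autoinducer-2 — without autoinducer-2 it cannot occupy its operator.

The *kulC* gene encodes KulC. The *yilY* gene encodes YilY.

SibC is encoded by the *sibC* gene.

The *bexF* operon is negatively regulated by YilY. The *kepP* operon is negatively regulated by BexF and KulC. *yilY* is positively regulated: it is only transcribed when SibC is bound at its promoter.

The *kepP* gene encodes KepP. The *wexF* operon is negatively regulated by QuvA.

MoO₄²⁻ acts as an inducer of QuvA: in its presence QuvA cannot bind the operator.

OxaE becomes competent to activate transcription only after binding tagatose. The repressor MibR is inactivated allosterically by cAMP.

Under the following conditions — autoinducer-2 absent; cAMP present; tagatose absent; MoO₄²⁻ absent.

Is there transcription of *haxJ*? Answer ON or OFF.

ON

Autoinducer-2 is absent, so KosR is inactive.
cAMP is present, so MibR is inactive.
With no repressor bound, *sibC* is transcribed.
So SibC is produced and active.
No repressor is bound and SibC is active, so *yilY* is transcribed.
So YilY is produced and active.
With repressor YilY bound, *bexF* is not transcribed.
So BexF is not produced.
Tagatose is absent, so OxaE is inactive.
Required activator OxaE is absent, so *kulC* is not transcribed.
So KulC is not produced.
With no repressor bound, *kepP* is transcribed.
So KepP is produced and active.
No repressor is bound and KepP is active, so *haxJ* is transcribed.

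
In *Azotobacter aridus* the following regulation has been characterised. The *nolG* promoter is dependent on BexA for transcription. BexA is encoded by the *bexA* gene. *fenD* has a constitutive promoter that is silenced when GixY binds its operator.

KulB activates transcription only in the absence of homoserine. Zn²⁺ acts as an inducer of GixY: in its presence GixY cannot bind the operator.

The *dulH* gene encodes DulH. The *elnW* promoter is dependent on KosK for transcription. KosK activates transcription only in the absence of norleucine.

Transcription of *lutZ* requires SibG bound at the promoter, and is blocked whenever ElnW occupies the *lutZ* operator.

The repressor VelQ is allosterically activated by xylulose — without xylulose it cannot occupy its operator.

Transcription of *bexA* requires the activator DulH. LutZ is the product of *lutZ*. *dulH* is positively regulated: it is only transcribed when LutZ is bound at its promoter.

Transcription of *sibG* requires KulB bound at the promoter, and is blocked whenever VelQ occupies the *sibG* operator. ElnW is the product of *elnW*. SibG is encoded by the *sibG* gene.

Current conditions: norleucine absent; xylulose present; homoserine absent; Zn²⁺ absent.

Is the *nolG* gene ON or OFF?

OFF

Norleucine is absent, so KosK is active.
No repressor is bound and KosK is active, so *elnW* is transcribed.
So ElnW is produced and active.
Xylulose is present, so VelQ is active.
Homoserine is absent, so KulB is active.
With repressor VelQ bound, *sibG* is not transcribed.
So SibG is not produced.
With repressor ElnW bound, *lutZ* is not transcribed.
So LutZ is not produced.
Required activator LutZ is absent, so *dulH* is not transcribed.
So DulH is not produced.
Required activator DulH is absent, so *bexA* is not transcribed.
So BexA is not produced.
Required activator BexA is absent, so *nolG* is not transcribed.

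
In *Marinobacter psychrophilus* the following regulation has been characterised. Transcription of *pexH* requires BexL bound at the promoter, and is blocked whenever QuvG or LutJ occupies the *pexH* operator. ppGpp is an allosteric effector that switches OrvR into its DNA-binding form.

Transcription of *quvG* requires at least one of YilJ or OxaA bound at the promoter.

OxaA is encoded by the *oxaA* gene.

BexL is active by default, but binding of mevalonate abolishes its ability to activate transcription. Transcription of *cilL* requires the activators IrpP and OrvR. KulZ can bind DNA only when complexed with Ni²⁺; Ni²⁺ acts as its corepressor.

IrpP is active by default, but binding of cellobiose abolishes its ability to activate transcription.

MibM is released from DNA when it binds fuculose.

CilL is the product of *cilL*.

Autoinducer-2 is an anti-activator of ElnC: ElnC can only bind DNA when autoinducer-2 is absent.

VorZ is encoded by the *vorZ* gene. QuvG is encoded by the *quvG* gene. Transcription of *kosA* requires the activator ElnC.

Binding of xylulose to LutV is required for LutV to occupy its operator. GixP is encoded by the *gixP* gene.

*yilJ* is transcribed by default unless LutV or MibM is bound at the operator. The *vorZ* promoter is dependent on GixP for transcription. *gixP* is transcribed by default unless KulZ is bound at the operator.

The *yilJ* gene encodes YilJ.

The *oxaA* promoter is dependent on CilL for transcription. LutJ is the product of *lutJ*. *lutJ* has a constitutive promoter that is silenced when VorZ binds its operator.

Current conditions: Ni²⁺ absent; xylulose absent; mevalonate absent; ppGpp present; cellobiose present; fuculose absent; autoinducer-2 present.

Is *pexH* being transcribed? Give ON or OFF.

ON

Xylulose is absent, so LutV is inactive.
Fuculose is absent, so MibM is active.
With repressor MibM bound, *yilJ* is not transcribed.
So YilJ is not produced.
Cellobiose is present, so IrpP is inactive.
ppGpp is present, so OrvR is active.
Required activator IrpP is absent, so *cilL* is not transcribed.
So CilL is not produced.
Required activator CilL is absent, so *oxaA* is not transcribed.
So OxaA is not produced.
No activator is available at the *quvG* promoter, so *quvG* is not transcribed.
So QuvG is not produced.
Mevalonate is absent, so BexL is active.
Ni²⁺ is absent, so KulZ is inactive.
With no repressor bound, *gixP* is transcribed.
So GixP is produced and active.
No repressor is bound and GixP is active, so *vorZ* is transcribed.
So VorZ is produced and active.
With repressor VorZ bound, *lutJ* is not transcribed.
So LutJ is not produced.
No repressor is bound and BexL is active, so *pexH* is transcribed.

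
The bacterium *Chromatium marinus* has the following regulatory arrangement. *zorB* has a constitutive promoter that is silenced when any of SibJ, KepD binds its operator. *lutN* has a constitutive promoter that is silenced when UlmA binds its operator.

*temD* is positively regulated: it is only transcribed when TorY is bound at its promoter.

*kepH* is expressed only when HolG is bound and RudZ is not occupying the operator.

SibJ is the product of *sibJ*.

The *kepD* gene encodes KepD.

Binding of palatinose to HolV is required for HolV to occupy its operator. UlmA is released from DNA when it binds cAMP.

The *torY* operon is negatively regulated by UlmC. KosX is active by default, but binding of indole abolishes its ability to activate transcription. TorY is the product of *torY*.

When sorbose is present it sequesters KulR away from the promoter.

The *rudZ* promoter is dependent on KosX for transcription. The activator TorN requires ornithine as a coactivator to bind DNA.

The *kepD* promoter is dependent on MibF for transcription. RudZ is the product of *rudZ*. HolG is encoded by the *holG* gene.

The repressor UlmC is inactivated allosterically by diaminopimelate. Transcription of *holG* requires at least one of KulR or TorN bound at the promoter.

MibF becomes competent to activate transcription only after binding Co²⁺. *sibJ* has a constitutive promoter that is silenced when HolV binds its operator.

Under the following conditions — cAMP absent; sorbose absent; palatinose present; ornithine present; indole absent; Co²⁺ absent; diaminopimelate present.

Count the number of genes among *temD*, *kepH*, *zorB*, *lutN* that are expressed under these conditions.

2

Diaminopimelate is present, so UlmC is inactive.
With no repressor bound, *torY* is transcribed.
So TorY is produced and active.
No repressor is bound and TorY is active, so *temD* is transcribed.
→ *temD* is ON.
Indole is absent, so KosX is active.
No repressor is bound and KosX is active, so *rudZ* is transcribed.
So RudZ is produced and active.
Sorbose is absent, so KulR is active.
Ornithine is present, so TorN is active.
Activator KulR is present, so *holG* is transcribed.
So HolG is produced and active.
With repressor RudZ bound, *kepH* is not transcribed.
→ *kepH* is OFF.
Palatinose is present, so HolV is active.
With repressor HolV bound, *sibJ* is not transcribed.
So SibJ is not produced.
Co²⁺ is absent, so MibF is inactive.
Required activator MibF is absent, so *kepD* is not transcribed.
So KepD is not produced.
With no repressor bound, *zorB* is transcribed.
→ *zorB* is ON.
cAMP is absent, so UlmA is active.
With repressor UlmA bound, *lutN* is not transcribed.
→ *lutN* is OFF.
2 of the 4 genes are transcribed.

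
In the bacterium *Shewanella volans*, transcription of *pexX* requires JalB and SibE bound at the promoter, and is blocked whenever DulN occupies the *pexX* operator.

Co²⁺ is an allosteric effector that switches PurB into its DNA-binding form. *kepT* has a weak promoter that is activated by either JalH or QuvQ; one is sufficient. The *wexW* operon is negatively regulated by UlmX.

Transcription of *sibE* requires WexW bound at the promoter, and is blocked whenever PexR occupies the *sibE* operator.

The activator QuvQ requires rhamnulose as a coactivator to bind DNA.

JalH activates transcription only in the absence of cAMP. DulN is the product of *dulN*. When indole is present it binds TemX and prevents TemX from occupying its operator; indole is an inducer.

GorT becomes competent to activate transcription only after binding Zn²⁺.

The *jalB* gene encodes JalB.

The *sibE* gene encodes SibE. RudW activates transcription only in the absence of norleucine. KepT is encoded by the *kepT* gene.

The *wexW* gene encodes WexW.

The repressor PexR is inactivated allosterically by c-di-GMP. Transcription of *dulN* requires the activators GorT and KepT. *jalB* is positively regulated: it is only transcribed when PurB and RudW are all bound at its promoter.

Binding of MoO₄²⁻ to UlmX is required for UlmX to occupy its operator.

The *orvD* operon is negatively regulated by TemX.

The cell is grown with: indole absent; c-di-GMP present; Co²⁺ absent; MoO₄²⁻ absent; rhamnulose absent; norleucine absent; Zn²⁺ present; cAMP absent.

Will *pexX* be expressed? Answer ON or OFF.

Co²⁺ is absent, so PurB is inactive.
Norleucine is absent, so RudW is active.
Required activator PurB is absent, so *jalB* is not transcribed.
So JalB is not produced.
Zn²⁺ is present, so GorT is active.
cAMP is absent, so JalH is active.
Rhamnulose is absent, so QuvQ is inactive.
Activator JalH is present, so *kepT* is transcribed.
So KepT is produced and active.
No repressor is bound and GorT and KepT are active, so *dulN* is transcribed.
So DulN is produced and active.
MoO₄²⁻ is absent, so UlmX is inactive.
With no repressor bound, *wexW* is transcribed.
So WexW is produced and active.
c-di-GMP is present, so PexR is inactive.
No repressor is bound and WexW is active, so *sibE* is transcribed.
So SibE is produced and active.
With repressor DulN bound, *pexX* is not transcribed.

OFF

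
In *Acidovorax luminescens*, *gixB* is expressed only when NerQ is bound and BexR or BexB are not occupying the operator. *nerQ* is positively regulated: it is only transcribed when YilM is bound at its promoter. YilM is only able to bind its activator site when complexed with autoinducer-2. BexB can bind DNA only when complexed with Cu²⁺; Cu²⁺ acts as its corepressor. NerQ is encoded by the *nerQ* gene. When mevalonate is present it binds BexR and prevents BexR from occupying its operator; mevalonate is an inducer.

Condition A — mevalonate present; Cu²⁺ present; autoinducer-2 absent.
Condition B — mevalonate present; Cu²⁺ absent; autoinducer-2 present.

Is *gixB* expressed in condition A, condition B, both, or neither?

Condition A:
Mevalonate is present, so BexR is inactive.
Cu²⁺ is present, so BexB is active.
Autoinducer-2 is absent, so YilM is inactive.
Required activator YilM is absent, so *nerQ* is not transcribed.
So NerQ is not produced.
With repressor BexB bound, *gixB* is not transcribed.
→ *gixB* is OFF in A.
Condition B:
Mevalonate is present, so BexR is inactive.
Cu²⁺ is absent, so BexB is inactive.
Autoinducer-2 is present, so YilM is active.
No repressor is bound and YilM is active, so *nerQ* is transcribed.
So NerQ is produced and active.
No repressor is bound and NerQ is active, so *gixB* is transcribed.
→ *gixB* is ON in B.

B only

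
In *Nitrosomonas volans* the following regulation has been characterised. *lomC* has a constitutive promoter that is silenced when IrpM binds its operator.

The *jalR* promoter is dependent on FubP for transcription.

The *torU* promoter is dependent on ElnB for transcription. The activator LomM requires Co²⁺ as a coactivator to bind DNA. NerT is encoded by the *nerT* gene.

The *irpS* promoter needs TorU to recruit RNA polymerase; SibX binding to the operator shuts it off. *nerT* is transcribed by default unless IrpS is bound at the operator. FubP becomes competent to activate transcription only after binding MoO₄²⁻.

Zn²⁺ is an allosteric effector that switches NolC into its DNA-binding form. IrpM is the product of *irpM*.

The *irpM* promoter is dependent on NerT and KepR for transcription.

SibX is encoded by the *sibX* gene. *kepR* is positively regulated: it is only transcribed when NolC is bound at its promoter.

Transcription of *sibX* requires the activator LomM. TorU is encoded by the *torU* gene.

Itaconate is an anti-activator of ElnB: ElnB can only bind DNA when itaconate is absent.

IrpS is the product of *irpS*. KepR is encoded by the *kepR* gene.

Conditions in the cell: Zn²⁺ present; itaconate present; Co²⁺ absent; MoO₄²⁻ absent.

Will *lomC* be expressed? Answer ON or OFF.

OFF

Co²⁺ is absent, so LomM is inactive.
Required activator LomM is absent, so *sibX* is not transcribed.
So SibX is not produced.
Itaconate is present, so ElnB is inactive.
Required activator ElnB is absent, so *torU* is not transcribed.
So TorU is not produced.
Required activator TorU is absent, so *irpS* is not transcribed.
So IrpS is not produced.
With no repressor bound, *nerT* is transcribed.
So NerT is produced and active.
Zn²⁺ is present, so NolC is active.
No repressor is bound and NolC is active, so *kepR* is transcribed.
So KepR is produced and active.
No repressor is bound and NerT and KepR are active, so *irpM* is transcribed.
So IrpM is produced and active.
With repressor IrpM bound, *lomC* is not transcribed.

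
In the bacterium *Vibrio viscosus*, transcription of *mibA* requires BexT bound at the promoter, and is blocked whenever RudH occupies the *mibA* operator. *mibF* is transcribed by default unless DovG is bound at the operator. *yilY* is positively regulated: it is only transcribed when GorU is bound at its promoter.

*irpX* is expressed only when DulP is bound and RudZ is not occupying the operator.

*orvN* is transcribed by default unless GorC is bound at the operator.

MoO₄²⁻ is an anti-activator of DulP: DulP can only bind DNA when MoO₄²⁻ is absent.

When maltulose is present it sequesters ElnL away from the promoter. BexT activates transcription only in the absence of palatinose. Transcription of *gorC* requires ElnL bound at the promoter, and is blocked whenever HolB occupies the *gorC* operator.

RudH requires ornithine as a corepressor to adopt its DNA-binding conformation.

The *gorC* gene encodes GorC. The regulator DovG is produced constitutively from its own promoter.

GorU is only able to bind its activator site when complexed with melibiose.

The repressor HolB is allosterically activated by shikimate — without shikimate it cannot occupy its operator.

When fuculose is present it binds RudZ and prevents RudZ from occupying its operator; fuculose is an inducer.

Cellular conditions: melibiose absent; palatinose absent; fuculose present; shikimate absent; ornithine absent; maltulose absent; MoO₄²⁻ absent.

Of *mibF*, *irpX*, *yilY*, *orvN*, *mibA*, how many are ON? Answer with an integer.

DovG is produced constitutively and is active.
With repressor DovG bound, *mibF* is not transcribed.
→ *mibF* is OFF.
Fuculose is present, so RudZ is inactive.
MoO₄²⁻ is absent, so DulP is active.
No repressor is bound and DulP is active, so *irpX* is transcribed.
→ *irpX* is ON.
Melibiose is absent, so GorU is inactive.
Required activator GorU is absent, so *yilY* is not transcribed.
→ *yilY* is OFF.
Shikimate is absent, so HolB is inactive.
Maltulose is absent, so ElnL is active.
No repressor is bound and ElnL is active, so *gorC* is transcribed.
So GorC is produced and active.
With repressor GorC bound, *orvN* is not transcribed.
→ *orvN* is OFF.
Palatinose is absent, so BexT is active.
Ornithine is absent, so RudH is inactive.
No repressor is bound and BexT is active, so *mibA* is transcribed.
→ *mibA* is ON.
2 of the 5 genes are transcribed.

2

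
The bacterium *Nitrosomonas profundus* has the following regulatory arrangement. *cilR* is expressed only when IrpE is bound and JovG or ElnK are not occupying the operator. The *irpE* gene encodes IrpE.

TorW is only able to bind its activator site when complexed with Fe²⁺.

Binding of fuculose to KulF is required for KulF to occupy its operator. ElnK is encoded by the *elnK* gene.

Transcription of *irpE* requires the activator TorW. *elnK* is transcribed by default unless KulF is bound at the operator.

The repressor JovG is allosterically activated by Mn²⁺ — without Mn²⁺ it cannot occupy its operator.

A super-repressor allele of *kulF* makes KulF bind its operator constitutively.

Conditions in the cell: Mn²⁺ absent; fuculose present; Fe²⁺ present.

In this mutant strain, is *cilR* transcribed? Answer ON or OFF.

ON

Fe²⁺ is present, so TorW is active.
No repressor is bound and TorW is active, so *irpE* is transcribed.
So IrpE is produced and active.
Mn²⁺ is absent, so JovG is inactive.
KulF is constitutively active in this strain.
With repressor KulF bound, *elnK* is not transcribed.
So ElnK is not produced.
No repressor is bound and IrpE is active, so *cilR* is transcribed.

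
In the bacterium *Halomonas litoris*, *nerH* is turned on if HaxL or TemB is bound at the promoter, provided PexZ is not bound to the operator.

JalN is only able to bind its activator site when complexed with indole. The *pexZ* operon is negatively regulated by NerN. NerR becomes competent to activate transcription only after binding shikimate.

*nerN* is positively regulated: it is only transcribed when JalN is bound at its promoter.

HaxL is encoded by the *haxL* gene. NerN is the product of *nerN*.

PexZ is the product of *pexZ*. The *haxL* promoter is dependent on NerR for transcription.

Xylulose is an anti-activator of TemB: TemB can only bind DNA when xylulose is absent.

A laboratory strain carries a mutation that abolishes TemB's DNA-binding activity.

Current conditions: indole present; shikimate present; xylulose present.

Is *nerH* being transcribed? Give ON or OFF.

ON

Shikimate is present, so NerR is active.
No repressor is bound and NerR is active, so *haxL* is transcribed.
So HaxL is produced and active.
Indole is present, so JalN is active.
No repressor is bound and JalN is active, so *nerN* is transcribed.
So NerN is produced and active.
With repressor NerN bound, *pexZ* is not transcribed.
So PexZ is not produced.
TemB is non-functional in this strain, so it has no effect.
Activator HaxL is present, so *nerH* is transcribed.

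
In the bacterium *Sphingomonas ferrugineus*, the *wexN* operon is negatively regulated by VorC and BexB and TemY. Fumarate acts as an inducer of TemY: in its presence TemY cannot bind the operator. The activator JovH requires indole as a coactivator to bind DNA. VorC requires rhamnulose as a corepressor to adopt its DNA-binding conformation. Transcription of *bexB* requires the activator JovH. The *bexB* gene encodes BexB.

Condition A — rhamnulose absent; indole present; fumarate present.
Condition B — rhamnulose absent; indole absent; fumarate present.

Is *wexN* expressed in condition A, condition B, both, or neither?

B only

Condition A:
Rhamnulose is absent, so VorC is inactive.
Indole is present, so JovH is active.
No repressor is bound and JovH is active, so *bexB* is transcribed.
So BexB is produced and active.
Fumarate is present, so TemY is inactive.
With repressor BexB bound, *wexN* is not transcribed.
→ *wexN* is OFF in A.
Condition B:
Rhamnulose is absent, so VorC is inactive.
Indole is absent, so JovH is inactive.
Required activator JovH is absent, so *bexB* is not transcribed.
So BexB is not produced.
Fumarate is present, so TemY is inactive.
With no repressor bound, *wexN* is transcribed.
→ *wexN* is ON in B.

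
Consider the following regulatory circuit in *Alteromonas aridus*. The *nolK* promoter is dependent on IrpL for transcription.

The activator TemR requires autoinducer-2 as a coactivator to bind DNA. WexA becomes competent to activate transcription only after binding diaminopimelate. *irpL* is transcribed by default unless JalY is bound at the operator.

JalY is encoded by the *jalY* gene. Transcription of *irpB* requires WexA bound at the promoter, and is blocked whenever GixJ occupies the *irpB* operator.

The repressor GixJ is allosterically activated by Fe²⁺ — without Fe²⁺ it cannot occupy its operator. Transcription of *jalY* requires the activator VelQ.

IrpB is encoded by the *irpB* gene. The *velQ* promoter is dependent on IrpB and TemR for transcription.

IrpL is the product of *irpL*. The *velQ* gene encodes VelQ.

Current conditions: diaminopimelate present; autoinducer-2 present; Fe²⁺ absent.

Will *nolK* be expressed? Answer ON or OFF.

Fe²⁺ is absent, so GixJ is inactive.
Diaminopimelate is present, so WexA is active.
No repressor is bound and WexA is active, so *irpB* is transcribed.
So IrpB is produced and active.
Autoinducer-2 is present, so TemR is active.
No repressor is bound and IrpB and TemR are active, so *velQ* is transcribed.
So VelQ is produced and active.
No repressor is bound and VelQ is active, so *jalY* is transcribed.
So JalY is produced and active.
With repressor JalY bound, *irpL* is not transcribed.
So IrpL is not produced.
Required activator IrpL is absent, so *nolK* is not transcribed.

OFF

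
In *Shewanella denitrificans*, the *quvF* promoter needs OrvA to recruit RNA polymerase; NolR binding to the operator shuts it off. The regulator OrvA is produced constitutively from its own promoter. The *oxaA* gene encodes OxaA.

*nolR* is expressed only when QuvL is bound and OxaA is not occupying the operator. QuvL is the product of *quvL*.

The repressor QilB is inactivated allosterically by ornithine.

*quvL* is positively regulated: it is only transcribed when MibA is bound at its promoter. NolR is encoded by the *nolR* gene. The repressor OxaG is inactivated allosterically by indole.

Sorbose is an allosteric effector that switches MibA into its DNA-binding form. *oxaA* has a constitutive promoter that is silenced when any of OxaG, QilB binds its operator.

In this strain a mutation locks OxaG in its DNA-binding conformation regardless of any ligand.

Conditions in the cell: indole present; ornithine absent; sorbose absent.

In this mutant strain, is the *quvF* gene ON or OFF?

ON

OrvA is produced constitutively and is active.
OxaG is constitutively active in this strain.
Ornithine is absent, so QilB is active.
With repressor OxaG bound, *oxaA* is not transcribed.
So OxaA is not produced.
Sorbose is absent, so MibA is inactive.
Required activator MibA is absent, so *quvL* is not transcribed.
So QuvL is not produced.
Required activator QuvL is absent, so *nolR* is not transcribed.
So NolR is not produced.
No repressor is bound and OrvA is active, so *quvF* is transcribed.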